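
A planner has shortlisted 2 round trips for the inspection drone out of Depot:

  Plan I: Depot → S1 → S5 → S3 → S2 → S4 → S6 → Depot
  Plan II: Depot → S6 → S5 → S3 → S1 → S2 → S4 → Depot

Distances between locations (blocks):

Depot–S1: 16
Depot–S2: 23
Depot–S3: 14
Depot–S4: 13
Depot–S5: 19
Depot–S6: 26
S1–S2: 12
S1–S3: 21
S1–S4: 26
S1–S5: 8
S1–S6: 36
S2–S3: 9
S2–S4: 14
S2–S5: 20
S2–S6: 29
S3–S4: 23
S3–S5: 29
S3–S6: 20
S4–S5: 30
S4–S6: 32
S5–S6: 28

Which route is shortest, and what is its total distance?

Plan I: 16 + 8 + 29 + 9 + 14 + 32 + 26 = 134
Plan II: 26 + 28 + 29 + 21 + 12 + 14 + 13 = 143

134 blocks — Plan I is the shortest.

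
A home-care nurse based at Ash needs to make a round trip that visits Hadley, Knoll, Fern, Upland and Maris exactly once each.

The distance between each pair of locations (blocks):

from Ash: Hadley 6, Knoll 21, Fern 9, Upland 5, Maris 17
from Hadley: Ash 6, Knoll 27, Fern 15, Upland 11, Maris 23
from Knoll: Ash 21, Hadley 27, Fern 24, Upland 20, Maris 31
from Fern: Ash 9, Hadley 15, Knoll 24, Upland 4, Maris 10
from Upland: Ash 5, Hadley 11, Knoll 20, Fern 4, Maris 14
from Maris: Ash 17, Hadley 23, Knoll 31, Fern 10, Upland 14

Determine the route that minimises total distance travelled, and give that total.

83 blocks — the shortest possible round trip.

With 5 stops there are 5!/2 = 60 distinct round trips (a route and its reverse cost the same).
Ash-Hadley-Knoll-Fern-Upland-Maris-Ash: 6+27+24+4+14+17 = 92
Ash-Hadley-Knoll-Fern-Maris-Upland-Ash: 6+27+24+10+14+5 = 86
Ash-Hadley-Knoll-Upland-Fern-Maris-Ash: 6+27+20+4+10+17 = 84
Ash-Hadley-Knoll-Upland-Maris-Fern-Ash: 6+27+20+14+10+9 = 86
Ash-Hadley-Knoll-Maris-Fern-Upland-Ash: 6+27+31+10+4+5 = 83
Ash-Hadley-Knoll-Maris-Upland-Fern-Ash: 6+27+31+14+4+9 = 91
Ash-Hadley-Fern-Knoll-Upland-Maris-Ash: 6+15+24+20+14+17 = 96
Ash-Hadley-Fern-Knoll-Maris-Upland-Ash: 6+15+24+31+14+5 = 95
Ash-Hadley-Fern-Upland-Knoll-Maris-Ash: 6+15+4+20+31+17 = 93
Ash-Hadley-Fern-Upland-Maris-Knoll-Ash: 6+15+4+14+31+21 = 91
Ash-Hadley-Fern-Maris-Knoll-Upland-Ash: 6+15+10+31+20+5 = 87
Ash-Hadley-Fern-Maris-Upland-Knoll-Ash: 6+15+10+14+20+21 = 86
Ash-Hadley-Upland-Knoll-Fern-Maris-Ash: 6+11+20+24+10+17 = 88
Ash-Hadley-Upland-Knoll-Maris-Fern-Ash: 6+11+20+31+10+9 = 87
… (46 more)
The minimum is 83.
One optimal route: Ash → Hadley → Knoll → Maris → Fern → Upland → Ash (or its reverse).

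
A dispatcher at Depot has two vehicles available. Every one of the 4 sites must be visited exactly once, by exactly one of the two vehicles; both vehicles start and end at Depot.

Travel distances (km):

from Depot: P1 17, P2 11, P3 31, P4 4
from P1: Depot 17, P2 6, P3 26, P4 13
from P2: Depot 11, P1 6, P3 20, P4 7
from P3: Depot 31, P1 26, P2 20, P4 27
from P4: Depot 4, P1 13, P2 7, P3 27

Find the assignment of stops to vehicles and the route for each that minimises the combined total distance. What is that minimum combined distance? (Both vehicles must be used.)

82 km — the smallest possible combined total.

Try each way of splitting the stops between the two vehicles (each non-empty) and, for each split, find the best tour for each vehicle:
  {P1} + {P2, P3, P4}: 34 + 62 = 96
  {P2} + {P1, P3, P4}: 22 + 74 = 96
  {P1, P2} + {P3, P4}: 34 + 62 = 96
  {P3} + {P1, P2, P4}: 62 + 34 = 96
  {P1, P3} + {P2, P4}: 74 + 22 = 96
  {P2, P3} + {P1, P4}: 62 + 34 = 96
  … (7 splits in total)
  {P1, P2, P3} + {P4}: 74 + 8 = 82  ← best
Best: vehicle 1 Depot → P1 → P2 → P3 → Depot = 74; vehicle 2 Depot → P4 → Depot = 8; combined 82.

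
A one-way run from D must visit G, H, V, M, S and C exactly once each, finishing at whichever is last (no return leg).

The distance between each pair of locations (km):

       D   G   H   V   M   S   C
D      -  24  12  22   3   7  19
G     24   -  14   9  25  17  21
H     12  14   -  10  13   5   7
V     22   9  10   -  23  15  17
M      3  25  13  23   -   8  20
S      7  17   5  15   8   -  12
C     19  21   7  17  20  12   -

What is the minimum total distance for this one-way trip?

There are 6! = 720 possible orderings.
D - G - H - V - M - S - C: 24+14+10+23+8+12 = 91
D - G - H - V - M - C - S: 24+14+10+23+20+12 = 103
D - G - H - V - S - M - C: 24+14+10+15+8+20 = 91
D - G - H - V - S - C - M: 24+14+10+15+12+20 = 95
D - G - H - V - C - M - S: 24+14+10+17+20+8 = 93
D - G - H - V - C - S - M: 24+14+10+17+12+8 = 85
D - G - H - M - V - S - C: 24+14+13+23+15+12 = 101
D - G - H - M - V - C - S: 24+14+13+23+17+12 = 103
… (712 more)
D - M - S - H - C - V - G: 3+8+5+7+17+9 = 49  ← best
The minimum is 49.
One shortest path: D → M → S → H → C → V → G.

Shortest open route: 49 km.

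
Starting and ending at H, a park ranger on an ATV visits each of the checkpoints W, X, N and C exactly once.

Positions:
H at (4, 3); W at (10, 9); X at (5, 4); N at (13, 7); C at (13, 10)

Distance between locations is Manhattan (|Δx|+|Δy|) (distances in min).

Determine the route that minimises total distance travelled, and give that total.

Shortest round trip = 32 min.

H-W-X-N-C-H: 12+10+11+3+16 = 52
H-W-X-C-N-H: 12+10+14+3+13 = 52
H-W-N-X-C-H: 12+5+11+14+16 = 58
H-W-N-C-X-H: 12+5+3+14+2 = 36
H-W-C-X-N-H: 12+4+14+11+13 = 54
H-W-C-N-X-H: 12+4+3+11+2 = 32
H-X-W-N-C-H: 2+10+5+3+16 = 36
H-X-W-C-N-H: 2+10+4+3+13 = 32
H-X-N-W-C-H: 2+11+5+4+16 = 38
H-X-C-W-N-H: 2+14+4+5+13 = 38
H-N-W-X-C-H: 13+5+10+14+16 = 58
H-N-X-W-C-H: 13+11+10+4+16 = 54
The minimum is 32.
One optimal route: H → W → C → N → X → H (or its reverse).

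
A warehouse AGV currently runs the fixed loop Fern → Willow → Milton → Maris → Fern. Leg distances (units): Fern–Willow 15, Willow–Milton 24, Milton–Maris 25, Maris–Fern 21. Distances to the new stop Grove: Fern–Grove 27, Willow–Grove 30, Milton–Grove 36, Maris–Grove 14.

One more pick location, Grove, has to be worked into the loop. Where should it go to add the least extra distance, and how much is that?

+20 — insert Grove between Maris and Fern.

Insertion cost between consecutive stops i–j is d(i,Grove) + d(Grove,j) − d(i,j):
  between Fern and Willow: 27 + 30 − 15 = 42
  between Willow and Milton: 30 + 36 − 24 = 42
  between Milton and Maris: 36 + 14 − 25 = 25
  between Maris and Fern: 14 + 27 − 21 = 20
Cheapest insertion is between Maris and Fern, adding 20.
New total = 85 + 20 = 105.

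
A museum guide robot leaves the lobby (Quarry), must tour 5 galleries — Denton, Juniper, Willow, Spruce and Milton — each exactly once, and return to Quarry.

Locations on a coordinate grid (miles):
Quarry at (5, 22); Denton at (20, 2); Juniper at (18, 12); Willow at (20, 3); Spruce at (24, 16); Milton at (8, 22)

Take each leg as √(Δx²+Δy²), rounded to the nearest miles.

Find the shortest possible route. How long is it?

Quarry→Denton→Juniper→Willow→Spruce→Milton→Quarry: 25+10+9+14+17+3 = 78
Quarry→Denton→Juniper→Willow→Milton→Spruce→Quarry: 25+10+9+22+17+20 = 103
Quarry→Denton→Juniper→Spruce→Willow→Milton→Quarry: 25+10+7+14+22+3 = 81
Quarry→Denton→Juniper→Spruce→Milton→Willow→Quarry: 25+10+7+17+22+24 = 105
Quarry→Denton→Juniper→Milton→Willow→Spruce→Quarry: 25+10+14+22+14+20 = 105
Quarry→Denton→Juniper→Milton→Spruce→Willow→Quarry: 25+10+14+17+14+24 = 104
Quarry→Denton→Willow→Juniper→Spruce→Milton→Quarry: 25+1+9+7+17+3 = 62
Quarry→Denton→Willow→Juniper→Milton→Spruce→Quarry: 25+1+9+14+17+20 = 86
Quarry→Denton→Willow→Spruce→Juniper→Milton→Quarry: 25+1+14+7+14+3 = 64
Quarry→Denton→Willow→Spruce→Milton→Juniper→Quarry: 25+1+14+17+14+16 = 87
Quarry→Denton→Willow→Milton→Juniper→Spruce→Quarry: 25+1+22+14+7+20 = 89
Quarry→Denton→Willow→Milton→Spruce→Juniper→Quarry: 25+1+22+17+7+16 = 88
Quarry→Denton→Spruce→Juniper→Willow→Milton→Quarry: 25+15+7+9+22+3 = 81
Quarry→Denton→Spruce→Juniper→Milton→Willow→Quarry: 25+15+7+14+22+24 = 107
… (46 more)
Quarry→Juniper→Denton→Willow→Spruce→Milton→Quarry: 16+10+1+14+17+3 = 61  ← best
The minimum is 61.
One optimal route: Quarry → Juniper → Denton → Willow → Spruce → Milton → Quarry (or its reverse).

Shortest round trip = 61 miles.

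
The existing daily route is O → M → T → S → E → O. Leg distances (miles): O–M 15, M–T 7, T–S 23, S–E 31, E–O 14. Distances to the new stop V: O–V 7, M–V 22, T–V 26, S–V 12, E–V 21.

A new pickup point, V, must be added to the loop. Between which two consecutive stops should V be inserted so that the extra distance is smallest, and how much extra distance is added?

Insertion cost between consecutive stops i–j is d(i,V) + d(V,j) − d(i,j):
  between O and M: 7 + 22 − 15 = 14
  between M and T: 22 + 26 − 7 = 41
  between T and S: 26 + 12 − 23 = 15
  between S and E: 12 + 21 − 31 = 2
  between E and O: 21 + 7 − 14 = 14
Cheapest insertion is between S and E, adding 2.
New total = 90 + 2 = 92.

Minimum extra distance: 2 miles, inserting V between S and E.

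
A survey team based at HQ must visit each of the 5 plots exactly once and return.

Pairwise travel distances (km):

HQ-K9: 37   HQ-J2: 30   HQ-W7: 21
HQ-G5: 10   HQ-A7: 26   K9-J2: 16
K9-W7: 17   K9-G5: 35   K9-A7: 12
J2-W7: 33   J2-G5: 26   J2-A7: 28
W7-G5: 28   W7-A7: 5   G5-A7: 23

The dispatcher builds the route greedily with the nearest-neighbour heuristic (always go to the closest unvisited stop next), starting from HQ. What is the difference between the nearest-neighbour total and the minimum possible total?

The nearest-neighbour route is 11 km longer than optimal.

From HQ: G5=10, W7=21, A7=26, J2=30, K9=37 → choose G5 (10).
From G5: A7=23, J2=26, W7=28, K9=35 → choose A7 (23).
From A7: W7=5, K9=12, J2=28 → choose W7 (5).
From W7: K9=17, J2=33 → choose K9 (17).
From K9: J2=16 → choose J2 (16).
NN route HQ → G5 → A7 → W7 → K9 → J2 → HQ costs 101.
Optimal: HQ → W7 → A7 → K9 → J2 → G5 → HQ costs 90 (by enumerating all 60 distinct tours).
Excess = 101 − 90 = 11.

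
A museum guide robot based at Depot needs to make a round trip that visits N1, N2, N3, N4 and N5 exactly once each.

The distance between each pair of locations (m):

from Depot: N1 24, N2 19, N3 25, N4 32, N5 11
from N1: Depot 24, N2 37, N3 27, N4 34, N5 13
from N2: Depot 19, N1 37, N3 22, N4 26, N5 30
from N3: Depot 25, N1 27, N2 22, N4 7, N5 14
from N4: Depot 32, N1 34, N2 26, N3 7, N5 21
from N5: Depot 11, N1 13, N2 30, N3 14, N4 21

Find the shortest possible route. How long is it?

Shortest round trip = 103 m.

With 5 stops there are 5!/2 = 60 distinct round trips (a route and its reverse cost the same).
Depot → N1 → N2 → N3 → N4 → N5 → Depot: 24+37+22+7+21+11 = 122
Depot → N1 → N2 → N3 → N5 → N4 → Depot: 24+37+22+14+21+32 = 150
Depot → N1 → N2 → N4 → N3 → N5 → Depot: 24+37+26+7+14+11 = 119
Depot → N1 → N2 → N4 → N5 → N3 → Depot: 24+37+26+21+14+25 = 147
Depot → N1 → N2 → N5 → N3 → N4 → Depot: 24+37+30+14+7+32 = 144
Depot → N1 → N2 → N5 → N4 → N3 → Depot: 24+37+30+21+7+25 = 144
Depot → N1 → N3 → N2 → N4 → N5 → Depot: 24+27+22+26+21+11 = 131
Depot → N1 → N3 → N2 → N5 → N4 → Depot: 24+27+22+30+21+32 = 156
Depot → N1 → N3 → N4 → N2 → N5 → Depot: 24+27+7+26+30+11 = 125
Depot → N1 → N3 → N4 → N5 → N2 → Depot: 24+27+7+21+30+19 = 128
Depot → N1 → N3 → N5 → N2 → N4 → Depot: 24+27+14+30+26+32 = 153
Depot → N1 → N3 → N5 → N4 → N2 → Depot: 24+27+14+21+26+19 = 131
Depot → N1 → N4 → N2 → N3 → N5 → Depot: 24+34+26+22+14+11 = 131
Depot → N1 → N4 → N2 → N5 → N3 → Depot: 24+34+26+30+14+25 = 153
… (46 more)
Depot → N1 → N5 → N3 → N4 → N2 → Depot: 24+13+14+7+26+19 = 103  ← best
The minimum is 103.
One optimal route: Depot → N1 → N5 → N3 → N4 → N2 → Depot (or its reverse).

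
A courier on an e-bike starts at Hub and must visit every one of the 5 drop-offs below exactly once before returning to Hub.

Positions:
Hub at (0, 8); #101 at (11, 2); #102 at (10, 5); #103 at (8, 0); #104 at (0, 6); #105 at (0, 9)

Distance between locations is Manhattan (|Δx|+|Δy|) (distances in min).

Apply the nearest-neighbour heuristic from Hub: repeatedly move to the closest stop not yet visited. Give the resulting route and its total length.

From Hub: distances to unvisited — #105=1, #104=2, #102=13, #103=16, #101=17. Nearest is #105 (1).
From #105: distances to unvisited — #104=3, #102=14, #103=17, #101=18. Nearest is #104 (3).
From #104: distances to unvisited — #102=11, #103=14, #101=15. Nearest is #102 (11).
From #102: distances to unvisited — #101=4, #103=7. Nearest is #101 (4).
From #101: distances to unvisited — #103=5. Nearest is #103 (5).
Return #103→Hub: 16.
Total = 1 + 3 + 11 + 4 + 5 + 16 = 40.

Nearest-neighbour total = 40 min; route Hub → #105 → #104 → #102 → #101 → #103 → Hub.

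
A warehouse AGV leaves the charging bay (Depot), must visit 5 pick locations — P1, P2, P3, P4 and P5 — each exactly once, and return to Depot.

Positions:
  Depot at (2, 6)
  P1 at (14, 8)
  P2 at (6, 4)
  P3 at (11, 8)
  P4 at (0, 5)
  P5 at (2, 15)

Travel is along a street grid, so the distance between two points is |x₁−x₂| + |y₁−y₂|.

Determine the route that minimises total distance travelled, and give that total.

Minimum total distance: 50.

There are 60 distinct closed tours to check (reversals are equivalent).
Depot→P1→P2→P3→P4→P5→Depot: 14+12+9+14+12+9 = 70
Depot→P1→P2→P3→P5→P4→Depot: 14+12+9+16+12+3 = 66
Depot→P1→P2→P4→P3→P5→Depot: 14+12+7+14+16+9 = 72
Depot→P1→P2→P4→P5→P3→Depot: 14+12+7+12+16+11 = 72
Depot→P1→P2→P5→P3→P4→Depot: 14+12+15+16+14+3 = 74
Depot→P1→P2→P5→P4→P3→Depot: 14+12+15+12+14+11 = 78
Depot→P1→P3→P2→P4→P5→Depot: 14+3+9+7+12+9 = 54
Depot→P1→P3→P2→P5→P4→Depot: 14+3+9+15+12+3 = 56
Depot→P1→P3→P4→P2→P5→Depot: 14+3+14+7+15+9 = 62
Depot→P1→P3→P4→P5→P2→Depot: 14+3+14+12+15+6 = 64
Depot→P1→P3→P5→P2→P4→Depot: 14+3+16+15+7+3 = 58
Depot→P1→P3→P5→P4→P2→Depot: 14+3+16+12+7+6 = 58
Depot→P1→P4→P2→P3→P5→Depot: 14+17+7+9+16+9 = 72
Depot→P1→P4→P2→P5→P3→Depot: 14+17+7+15+16+11 = 80
… (46 more)
Depot→P4→P2→P1→P3→P5→Depot: 3+7+12+3+16+9 = 50  ← best
The minimum is 50.
One optimal route: Depot → P4 → P2 → P1 → P3 → P5 → Depot (or its reverse).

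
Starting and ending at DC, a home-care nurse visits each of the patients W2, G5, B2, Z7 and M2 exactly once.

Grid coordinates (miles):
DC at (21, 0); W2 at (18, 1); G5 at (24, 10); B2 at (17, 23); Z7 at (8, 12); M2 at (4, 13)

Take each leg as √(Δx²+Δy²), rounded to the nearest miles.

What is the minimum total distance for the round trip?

Shortest round trip = 63 miles.

With 5 stops there are 5!/2 = 60 distinct round trips (a route and its reverse cost the same).
DC - W2 - G5 - B2 - Z7 - M2 - DC: 3+11+15+14+4+21 = 68
DC - W2 - G5 - B2 - M2 - Z7 - DC: 3+11+15+16+4+18 = 67
DC - W2 - G5 - Z7 - B2 - M2 - DC: 3+11+16+14+16+21 = 81
DC - W2 - G5 - Z7 - M2 - B2 - DC: 3+11+16+4+16+23 = 73
DC - W2 - G5 - M2 - B2 - Z7 - DC: 3+11+20+16+14+18 = 82
DC - W2 - G5 - M2 - Z7 - B2 - DC: 3+11+20+4+14+23 = 75
DC - W2 - B2 - G5 - Z7 - M2 - DC: 3+22+15+16+4+21 = 81
DC - W2 - B2 - G5 - M2 - Z7 - DC: 3+22+15+20+4+18 = 82
DC - W2 - B2 - Z7 - G5 - M2 - DC: 3+22+14+16+20+21 = 96
DC - W2 - B2 - Z7 - M2 - G5 - DC: 3+22+14+4+20+10 = 73
DC - W2 - B2 - M2 - G5 - Z7 - DC: 3+22+16+20+16+18 = 95
DC - W2 - B2 - M2 - Z7 - G5 - DC: 3+22+16+4+16+10 = 71
DC - W2 - Z7 - G5 - B2 - M2 - DC: 3+15+16+15+16+21 = 86
DC - W2 - Z7 - G5 - M2 - B2 - DC: 3+15+16+20+16+23 = 93
… (46 more)
DC - W2 - Z7 - M2 - B2 - G5 - DC: 3+15+4+16+15+10 = 63  ← best
The minimum is 63.
One optimal route: DC → W2 → Z7 → M2 → B2 → G5 → DC (or its reverse).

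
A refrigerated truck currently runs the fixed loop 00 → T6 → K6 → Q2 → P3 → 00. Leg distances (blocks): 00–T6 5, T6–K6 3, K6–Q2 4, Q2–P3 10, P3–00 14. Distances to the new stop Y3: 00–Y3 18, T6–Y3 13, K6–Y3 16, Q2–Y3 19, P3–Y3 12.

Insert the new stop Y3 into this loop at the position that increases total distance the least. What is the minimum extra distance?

Adding 16 blocks by placing Y3 on the P3–00 leg.

Insertion cost between consecutive stops i–j is d(i,Y3) + d(Y3,j) − d(i,j):
  between 00 and T6: 18 + 13 − 5 = 26
  between T6 and K6: 13 + 16 − 3 = 26
  between K6 and Q2: 16 + 19 − 4 = 31
  between Q2 and P3: 19 + 12 − 10 = 21
  between P3 and 00: 12 + 18 − 14 = 16
Cheapest insertion is between P3 and 00, adding 16.
New total = 36 + 16 = 52.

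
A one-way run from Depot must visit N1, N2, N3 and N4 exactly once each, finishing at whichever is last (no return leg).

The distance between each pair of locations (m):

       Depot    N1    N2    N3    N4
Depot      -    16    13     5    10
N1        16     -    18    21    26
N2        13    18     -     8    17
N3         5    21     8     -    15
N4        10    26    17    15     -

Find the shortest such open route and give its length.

There are 4! = 24 possible orderings.
Depot - N1 - N2 - N3 - N4: 16+18+8+15 = 57
Depot - N1 - N2 - N4 - N3: 16+18+17+15 = 66
Depot - N1 - N3 - N2 - N4: 16+21+8+17 = 62
Depot - N1 - N3 - N4 - N2: 16+21+15+17 = 69
Depot - N1 - N4 - N2 - N3: 16+26+17+8 = 67
Depot - N1 - N4 - N3 - N2: 16+26+15+8 = 65
Depot - N2 - N1 - N3 - N4: 13+18+21+15 = 67
Depot - N2 - N1 - N4 - N3: 13+18+26+15 = 72
Depot - N2 - N3 - N1 - N4: 13+8+21+26 = 68
Depot - N2 - N3 - N4 - N1: 13+8+15+26 = 62
Depot - N2 - N4 - N1 - N3: 13+17+26+21 = 77
Depot - N2 - N4 - N3 - N1: 13+17+15+21 = 66
Depot - N3 - N1 - N2 - N4: 5+21+18+17 = 61
Depot - N3 - N1 - N4 - N2: 5+21+26+17 = 69
… (10 more)
Depot - N4 - N3 - N2 - N1: 10+15+8+18 = 51  ← best
The minimum is 51.
One shortest path: Depot → N4 → N3 → N2 → N1.

Minimum one-way distance = 51 m.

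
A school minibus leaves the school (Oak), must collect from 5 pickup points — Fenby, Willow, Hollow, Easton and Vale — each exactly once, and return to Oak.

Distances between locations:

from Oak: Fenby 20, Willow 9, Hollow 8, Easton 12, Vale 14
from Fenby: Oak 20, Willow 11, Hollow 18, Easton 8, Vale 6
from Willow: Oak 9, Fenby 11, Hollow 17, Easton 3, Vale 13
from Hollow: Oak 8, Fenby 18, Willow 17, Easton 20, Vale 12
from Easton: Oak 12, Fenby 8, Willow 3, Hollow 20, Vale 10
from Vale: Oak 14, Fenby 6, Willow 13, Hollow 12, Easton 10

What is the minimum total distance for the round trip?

46 — the shortest possible round trip.

Oak - Fenby - Willow - Hollow - Easton - Vale - Oak: 20+11+17+20+10+14 = 92
Oak - Fenby - Willow - Hollow - Vale - Easton - Oak: 20+11+17+12+10+12 = 82
Oak - Fenby - Willow - Easton - Hollow - Vale - Oak: 20+11+3+20+12+14 = 80
Oak - Fenby - Willow - Easton - Vale - Hollow - Oak: 20+11+3+10+12+8 = 64
Oak - Fenby - Willow - Vale - Hollow - Easton - Oak: 20+11+13+12+20+12 = 88
Oak - Fenby - Willow - Vale - Easton - Hollow - Oak: 20+11+13+10+20+8 = 82
Oak - Fenby - Hollow - Willow - Easton - Vale - Oak: 20+18+17+3+10+14 = 82
Oak - Fenby - Hollow - Willow - Vale - Easton - Oak: 20+18+17+13+10+12 = 90
Oak - Fenby - Hollow - Easton - Willow - Vale - Oak: 20+18+20+3+13+14 = 88
Oak - Fenby - Hollow - Easton - Vale - Willow - Oak: 20+18+20+10+13+9 = 90
Oak - Fenby - Hollow - Vale - Willow - Easton - Oak: 20+18+12+13+3+12 = 78
Oak - Fenby - Hollow - Vale - Easton - Willow - Oak: 20+18+12+10+3+9 = 72
Oak - Fenby - Easton - Willow - Hollow - Vale - Oak: 20+8+3+17+12+14 = 74
Oak - Fenby - Easton - Willow - Vale - Hollow - Oak: 20+8+3+13+12+8 = 64
… (46 more)
Oak - Willow - Easton - Fenby - Vale - Hollow - Oak: 9+3+8+6+12+8 = 46  ← best
The minimum is 46.
One optimal route: Oak → Willow → Easton → Fenby → Vale → Hollow → Oak (or its reverse).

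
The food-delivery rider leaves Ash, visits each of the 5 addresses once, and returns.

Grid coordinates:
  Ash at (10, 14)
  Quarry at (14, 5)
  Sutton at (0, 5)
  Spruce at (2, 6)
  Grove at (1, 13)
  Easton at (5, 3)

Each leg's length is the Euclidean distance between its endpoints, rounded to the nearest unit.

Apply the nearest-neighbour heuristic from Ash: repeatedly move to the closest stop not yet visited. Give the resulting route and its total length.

From Ash: distances to unvisited — Grove=9, Quarry=10, Spruce=11, Easton=12, Sutton=13. Nearest is Grove (9).
From Grove: distances to unvisited — Spruce=7, Sutton=8, Easton=11, Quarry=15. Nearest is Spruce (7).
From Spruce: distances to unvisited — Sutton=2, Easton=4, Quarry=12. Nearest is Sutton (2).
From Sutton: distances to unvisited — Easton=5, Quarry=14. Nearest is Easton (5).
From Easton: distances to unvisited — Quarry=9. Nearest is Quarry (9).
Return Quarry→Ash: 10.
Total = 9 + 7 + 2 + 5 + 9 + 10 = 42.

Total distance 42 via the nearest-neighbour route Ash → Grove → Spruce → Sutton → Easton → Quarry → Ash.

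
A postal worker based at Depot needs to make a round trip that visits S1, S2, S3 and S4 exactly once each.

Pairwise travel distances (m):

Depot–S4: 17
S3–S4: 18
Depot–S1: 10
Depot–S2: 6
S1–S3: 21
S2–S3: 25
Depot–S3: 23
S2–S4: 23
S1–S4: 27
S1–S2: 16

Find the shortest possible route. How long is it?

There are 12 distinct closed tours to check (reversals are equivalent).
Depot→S1→S2→S3→S4→Depot: 10+16+25+18+17 = 86
Depot→S1→S2→S4→S3→Depot: 10+16+23+18+23 = 90
Depot→S1→S3→S2→S4→Depot: 10+21+25+23+17 = 96
Depot→S1→S3→S4→S2→Depot: 10+21+18+23+6 = 78
Depot→S1→S4→S2→S3→Depot: 10+27+23+25+23 = 108
Depot→S1→S4→S3→S2→Depot: 10+27+18+25+6 = 86
Depot→S2→S1→S3→S4→Depot: 6+16+21+18+17 = 78
Depot→S2→S1→S4→S3→Depot: 6+16+27+18+23 = 90
Depot→S2→S3→S1→S4→Depot: 6+25+21+27+17 = 96
Depot→S2→S4→S1→S3→Depot: 6+23+27+21+23 = 100
Depot→S3→S1→S2→S4→Depot: 23+21+16+23+17 = 100
Depot→S3→S2→S1→S4→Depot: 23+25+16+27+17 = 108
The minimum is 78.
One optimal route: Depot → S1 → S3 → S4 → S2 → Depot (or its reverse).

78 m — the shortest possible round trip.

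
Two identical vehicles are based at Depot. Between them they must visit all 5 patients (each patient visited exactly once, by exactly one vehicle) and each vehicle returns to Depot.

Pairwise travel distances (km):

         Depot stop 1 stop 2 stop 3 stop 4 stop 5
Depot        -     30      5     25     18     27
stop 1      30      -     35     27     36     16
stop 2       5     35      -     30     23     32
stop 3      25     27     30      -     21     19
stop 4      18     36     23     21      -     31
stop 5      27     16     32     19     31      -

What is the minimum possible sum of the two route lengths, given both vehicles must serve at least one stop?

114 km — the smallest possible combined total.

Check every non-empty split of the stops between the two vehicles; for each half take its own optimal tour:
  {stop 1} + {stop 2, stop 3, stop 4, stop 5}: 60 + 95 = 155
  {stop 2} + {stop 1, stop 3, stop 4, stop 5}: 10 + 104 = 114
  {stop 1, stop 2} + {stop 3, stop 4, stop 5}: 70 + 85 = 155
  {stop 3} + {stop 1, stop 2, stop 4, stop 5}: 50 + 105 = 155
  {stop 1, stop 3} + {stop 2, stop 4, stop 5}: 82 + 86 = 168
  {stop 2, stop 3} + {stop 1, stop 4, stop 5}: 60 + 95 = 155
  … (15 splits in total)
Best: vehicle 1 Depot → stop 2 → Depot = 10; vehicle 2 Depot → stop 1 → stop 5 → stop 3 → stop 4 → Depot = 104; combined 114.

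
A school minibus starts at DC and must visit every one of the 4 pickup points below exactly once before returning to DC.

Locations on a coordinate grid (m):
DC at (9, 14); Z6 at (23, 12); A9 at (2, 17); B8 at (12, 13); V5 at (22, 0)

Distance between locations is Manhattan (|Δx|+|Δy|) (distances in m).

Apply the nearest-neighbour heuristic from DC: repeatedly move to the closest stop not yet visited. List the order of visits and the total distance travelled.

76 m along DC → B8 → Z6 → V5 → A9 → DC.

DC → [B8:4 / A9:10 / Z6:16 / V5:27] → B8 (4)
B8 → [Z6:12 / A9:14 / V5:23] → Z6 (12)
Z6 → [V5:13 / A9:26] → V5 (13)
V5 → [A9:37] → A9 (37)
Return A9→DC: 10.
Total = 4 + 12 + 13 + 37 + 10 = 76.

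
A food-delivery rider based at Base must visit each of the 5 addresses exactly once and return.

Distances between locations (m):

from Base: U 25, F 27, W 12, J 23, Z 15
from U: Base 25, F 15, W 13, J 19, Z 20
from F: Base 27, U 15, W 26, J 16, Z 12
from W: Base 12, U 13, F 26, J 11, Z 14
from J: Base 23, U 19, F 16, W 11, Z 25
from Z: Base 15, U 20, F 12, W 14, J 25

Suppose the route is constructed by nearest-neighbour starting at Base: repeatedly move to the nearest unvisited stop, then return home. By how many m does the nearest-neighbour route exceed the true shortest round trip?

12 m longer than the optimal tour.

From Base: W=12, Z=15, J=23, U=25, F=27 → choose W (12).
From W: J=11, U=13, Z=14, F=26 → choose J (11).
From J: F=16, U=19, Z=25 → choose F (16).
From F: Z=12, U=15 → choose Z (12).
From Z: U=20 → choose U (20).
NN route Base → W → J → F → Z → U → Base costs 96.
Optimal: Base → W → J → U → F → Z → Base costs 84 (by enumerating all 60 distinct tours).
Excess = 96 − 84 = 12.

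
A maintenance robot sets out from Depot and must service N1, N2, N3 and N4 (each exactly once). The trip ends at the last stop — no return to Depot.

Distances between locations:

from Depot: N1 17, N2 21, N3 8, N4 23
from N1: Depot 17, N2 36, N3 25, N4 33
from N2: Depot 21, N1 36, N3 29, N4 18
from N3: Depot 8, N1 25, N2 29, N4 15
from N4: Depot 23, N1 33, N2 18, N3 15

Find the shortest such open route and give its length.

There are 4! = 24 possible orderings.
Depot→N1→N2→N3→N4: 17+36+29+15 = 97
Depot→N1→N2→N4→N3: 17+36+18+15 = 86
Depot→N1→N3→N2→N4: 17+25+29+18 = 89
Depot→N1→N3→N4→N2: 17+25+15+18 = 75
Depot→N1→N4→N2→N3: 17+33+18+29 = 97
Depot→N1→N4→N3→N2: 17+33+15+29 = 94
Depot→N2→N1→N3→N4: 21+36+25+15 = 97
Depot→N2→N1→N4→N3: 21+36+33+15 = 105
Depot→N2→N3→N1→N4: 21+29+25+33 = 108
Depot→N2→N3→N4→N1: 21+29+15+33 = 98
Depot→N2→N4→N1→N3: 21+18+33+25 = 97
Depot→N2→N4→N3→N1: 21+18+15+25 = 79
Depot→N3→N1→N2→N4: 8+25+36+18 = 87
Depot→N3→N1→N4→N2: 8+25+33+18 = 84
… (10 more)
The minimum is 75.
One shortest path: Depot → N1 → N3 → N4 → N2.

Minimum one-way distance = 75.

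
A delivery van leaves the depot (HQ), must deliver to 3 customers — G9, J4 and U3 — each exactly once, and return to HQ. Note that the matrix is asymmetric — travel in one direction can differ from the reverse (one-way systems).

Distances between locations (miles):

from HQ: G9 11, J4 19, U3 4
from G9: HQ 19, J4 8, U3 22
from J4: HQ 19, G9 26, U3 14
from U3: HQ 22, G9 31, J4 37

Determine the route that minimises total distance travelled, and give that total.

Minimum total distance: 55 miles.

HQ - G9 - J4 - U3 - HQ: 11+8+14+22 = 55
HQ - G9 - U3 - J4 - HQ: 11+22+37+19 = 89
HQ - J4 - G9 - U3 - HQ: 19+26+22+22 = 89
HQ - J4 - U3 - G9 - HQ: 19+14+31+19 = 83
HQ - U3 - G9 - J4 - HQ: 4+31+8+19 = 62
HQ - U3 - J4 - G9 - HQ: 4+37+26+19 = 86
The minimum is 55.
One optimal route: HQ → G9 → J4 → U3 → HQ.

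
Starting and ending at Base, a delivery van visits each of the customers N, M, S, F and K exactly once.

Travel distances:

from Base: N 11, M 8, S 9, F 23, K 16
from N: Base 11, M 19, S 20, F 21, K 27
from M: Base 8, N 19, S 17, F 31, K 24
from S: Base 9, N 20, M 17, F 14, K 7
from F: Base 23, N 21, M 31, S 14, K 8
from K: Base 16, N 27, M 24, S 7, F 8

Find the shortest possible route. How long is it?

72 — the shortest possible round trip.

With 5 stops there are 5!/2 = 60 distinct round trips (a route and its reverse cost the same).
Base→N→M→S→F→K→Base: 11+19+17+14+8+16 = 85
Base→N→M→S→K→F→Base: 11+19+17+7+8+23 = 85
Base→N→M→F→S→K→Base: 11+19+31+14+7+16 = 98
Base→N→M→F→K→S→Base: 11+19+31+8+7+9 = 85
Base→N→M→K→S→F→Base: 11+19+24+7+14+23 = 98
Base→N→M→K→F→S→Base: 11+19+24+8+14+9 = 85
Base→N→S→M→F→K→Base: 11+20+17+31+8+16 = 103
Base→N→S→M→K→F→Base: 11+20+17+24+8+23 = 103
Base→N→S→F→M→K→Base: 11+20+14+31+24+16 = 116
Base→N→S→F→K→M→Base: 11+20+14+8+24+8 = 85
Base→N→S→K→M→F→Base: 11+20+7+24+31+23 = 116
Base→N→S→K→F→M→Base: 11+20+7+8+31+8 = 85
Base→N→F→M→S→K→Base: 11+21+31+17+7+16 = 103
Base→N→F→M→K→S→Base: 11+21+31+24+7+9 = 103
… (46 more)
Base→N→F→K→S→M→Base: 11+21+8+7+17+8 = 72  ← best
The minimum is 72.
One optimal route: Base → N → F → K → S → M → Base (or its reverse).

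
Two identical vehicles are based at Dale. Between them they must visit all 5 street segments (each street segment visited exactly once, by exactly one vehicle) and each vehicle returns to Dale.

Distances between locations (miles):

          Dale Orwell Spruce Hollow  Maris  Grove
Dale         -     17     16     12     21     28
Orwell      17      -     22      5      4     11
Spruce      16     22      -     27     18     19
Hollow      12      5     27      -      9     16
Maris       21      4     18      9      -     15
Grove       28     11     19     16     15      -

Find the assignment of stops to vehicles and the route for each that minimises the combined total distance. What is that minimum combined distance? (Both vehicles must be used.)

There are 2^4 − 1 = 15 ways to divide the 5 stops into two non-empty groups. For each, the best each vehicle can do is its own shortest tour through its group:
  {Orwell} + {Spruce, Hollow, Maris, Grove}: 34 + 71 = 105
  {Spruce} + {Orwell, Hollow, Maris, Grove}: 32 + 64 = 96
  {Orwell, Spruce} + {Hollow, Maris, Grove}: 55 + 64 = 119
  {Hollow} + {Orwell, Spruce, Maris, Grove}: 24 + 71 = 95
  {Orwell, Hollow} + {Spruce, Maris, Grove}: 34 + 71 = 105
  {Spruce, Hollow} + {Orwell, Maris, Grove}: 55 + 64 = 119
  … (15 splits in total)
Best: vehicle 1 Dale → Hollow → Dale = 24; vehicle 2 Dale → Orwell → Maris → Grove → Spruce → Dale = 71; combined 95.

Minimum combined distance: 95 miles.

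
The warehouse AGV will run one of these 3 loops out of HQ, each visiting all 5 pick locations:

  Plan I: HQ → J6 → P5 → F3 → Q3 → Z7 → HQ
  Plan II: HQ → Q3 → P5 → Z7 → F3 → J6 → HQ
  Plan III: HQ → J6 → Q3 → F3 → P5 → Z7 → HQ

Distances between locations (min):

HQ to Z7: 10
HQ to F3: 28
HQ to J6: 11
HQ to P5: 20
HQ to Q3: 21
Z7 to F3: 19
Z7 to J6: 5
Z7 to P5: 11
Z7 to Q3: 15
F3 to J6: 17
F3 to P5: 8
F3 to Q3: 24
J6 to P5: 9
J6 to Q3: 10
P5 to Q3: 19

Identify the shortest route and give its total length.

Plan I: 11 + 9 + 8 + 24 + 15 + 10 = 77
Plan II: 21 + 19 + 11 + 19 + 17 + 11 = 98
Plan III: 11 + 10 + 24 + 8 + 11 + 10 = 74

Shortest is Plan III, total 74 min.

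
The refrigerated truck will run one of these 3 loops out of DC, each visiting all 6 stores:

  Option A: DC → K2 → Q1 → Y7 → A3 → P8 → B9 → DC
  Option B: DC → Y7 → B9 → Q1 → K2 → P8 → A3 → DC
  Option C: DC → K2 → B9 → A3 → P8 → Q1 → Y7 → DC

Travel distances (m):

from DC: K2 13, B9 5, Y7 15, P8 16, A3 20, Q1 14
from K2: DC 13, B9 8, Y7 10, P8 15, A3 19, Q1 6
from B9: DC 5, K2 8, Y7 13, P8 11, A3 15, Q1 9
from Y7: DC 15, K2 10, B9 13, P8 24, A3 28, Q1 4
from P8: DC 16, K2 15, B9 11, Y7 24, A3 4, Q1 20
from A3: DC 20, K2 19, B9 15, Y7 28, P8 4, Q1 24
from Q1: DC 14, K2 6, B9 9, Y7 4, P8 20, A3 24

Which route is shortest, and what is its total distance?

71 m — Option A is the shortest.

Option A: 13 + 6 + 4 + 28 + 4 + 11 + 5 = 71
Option B: 15 + 13 + 9 + 6 + 15 + 4 + 20 = 82
Option C: 13 + 8 + 15 + 4 + 20 + 4 + 15 = 79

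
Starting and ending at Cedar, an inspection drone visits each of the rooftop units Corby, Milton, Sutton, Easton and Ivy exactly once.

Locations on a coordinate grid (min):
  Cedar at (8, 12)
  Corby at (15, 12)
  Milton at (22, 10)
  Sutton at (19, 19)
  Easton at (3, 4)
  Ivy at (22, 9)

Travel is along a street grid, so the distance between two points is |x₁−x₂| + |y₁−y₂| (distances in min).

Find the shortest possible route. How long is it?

Cedar-Corby-Milton-Sutton-Easton-Ivy-Cedar: 7+9+12+31+24+17 = 100
Cedar-Corby-Milton-Sutton-Ivy-Easton-Cedar: 7+9+12+13+24+13 = 78
Cedar-Corby-Milton-Easton-Sutton-Ivy-Cedar: 7+9+25+31+13+17 = 102
Cedar-Corby-Milton-Easton-Ivy-Sutton-Cedar: 7+9+25+24+13+18 = 96
Cedar-Corby-Milton-Ivy-Sutton-Easton-Cedar: 7+9+1+13+31+13 = 74
Cedar-Corby-Milton-Ivy-Easton-Sutton-Cedar: 7+9+1+24+31+18 = 90
Cedar-Corby-Sutton-Milton-Easton-Ivy-Cedar: 7+11+12+25+24+17 = 96
Cedar-Corby-Sutton-Milton-Ivy-Easton-Cedar: 7+11+12+1+24+13 = 68
Cedar-Corby-Sutton-Easton-Milton-Ivy-Cedar: 7+11+31+25+1+17 = 92
Cedar-Corby-Sutton-Easton-Ivy-Milton-Cedar: 7+11+31+24+1+16 = 90
Cedar-Corby-Sutton-Ivy-Milton-Easton-Cedar: 7+11+13+1+25+13 = 70
Cedar-Corby-Sutton-Ivy-Easton-Milton-Cedar: 7+11+13+24+25+16 = 96
Cedar-Corby-Easton-Milton-Sutton-Ivy-Cedar: 7+20+25+12+13+17 = 94
Cedar-Corby-Easton-Milton-Ivy-Sutton-Cedar: 7+20+25+1+13+18 = 84
… (46 more)
The minimum is 68.
One optimal route: Cedar → Corby → Sutton → Milton → Ivy → Easton → Cedar (or its reverse).

Minimum total distance: 68 min.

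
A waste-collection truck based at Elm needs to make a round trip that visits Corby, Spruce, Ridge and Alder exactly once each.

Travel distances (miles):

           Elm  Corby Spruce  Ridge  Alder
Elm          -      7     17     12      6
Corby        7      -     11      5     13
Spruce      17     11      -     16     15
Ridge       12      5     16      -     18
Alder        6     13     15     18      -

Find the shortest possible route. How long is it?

There are 12 distinct closed tours to check (reversals are equivalent).
Elm→Corby→Spruce→Ridge→Alder→Elm: 7+11+16+18+6 = 58
Elm→Corby→Spruce→Alder→Ridge→Elm: 7+11+15+18+12 = 63
Elm→Corby→Ridge→Spruce→Alder→Elm: 7+5+16+15+6 = 49
Elm→Corby→Ridge→Alder→Spruce→Elm: 7+5+18+15+17 = 62
Elm→Corby→Alder→Spruce→Ridge→Elm: 7+13+15+16+12 = 63
Elm→Corby→Alder→Ridge→Spruce→Elm: 7+13+18+16+17 = 71
Elm→Spruce→Corby→Ridge→Alder→Elm: 17+11+5+18+6 = 57
Elm→Spruce→Corby→Alder→Ridge→Elm: 17+11+13+18+12 = 71
Elm→Spruce→Ridge→Corby→Alder→Elm: 17+16+5+13+6 = 57
Elm→Spruce→Alder→Corby→Ridge→Elm: 17+15+13+5+12 = 62
Elm→Ridge→Corby→Spruce→Alder→Elm: 12+5+11+15+6 = 49
Elm→Ridge→Spruce→Corby→Alder→Elm: 12+16+11+13+6 = 58
The minimum is 49.
One optimal route: Elm → Corby → Ridge → Spruce → Alder → Elm (or its reverse).

Minimum total distance: 49 miles.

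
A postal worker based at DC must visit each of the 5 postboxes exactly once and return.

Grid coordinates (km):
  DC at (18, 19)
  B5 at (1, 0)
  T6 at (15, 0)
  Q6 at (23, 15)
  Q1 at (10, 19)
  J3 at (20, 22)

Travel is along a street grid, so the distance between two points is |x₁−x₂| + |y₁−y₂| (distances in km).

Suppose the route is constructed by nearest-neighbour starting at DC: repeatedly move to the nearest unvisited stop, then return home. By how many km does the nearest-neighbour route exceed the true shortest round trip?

DC: J3=5, Q1=8, Q6=9, T6=22, B5=36 ⇒ J3
J3: Q6=10, Q1=13, T6=27, B5=41 ⇒ Q6
Q6: Q1=17, T6=23, B5=37 ⇒ Q1
Q1: T6=24, B5=28 ⇒ T6
T6: B5=14 ⇒ B5
NN route DC → J3 → Q6 → Q1 → T6 → B5 → DC costs 106.
Optimal: DC → Q1 → B5 → T6 → Q6 → J3 → DC costs 88 (by enumerating all 60 distinct tours).
Excess = 106 − 88 = 18.

The nearest-neighbour route is 18 km longer than optimal.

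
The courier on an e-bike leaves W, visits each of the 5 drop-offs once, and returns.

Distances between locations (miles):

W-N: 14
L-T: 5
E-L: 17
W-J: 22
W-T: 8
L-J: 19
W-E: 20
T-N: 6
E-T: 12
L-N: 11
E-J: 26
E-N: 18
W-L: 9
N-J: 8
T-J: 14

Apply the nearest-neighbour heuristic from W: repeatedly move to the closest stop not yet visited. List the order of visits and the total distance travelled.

Total distance 78 miles via the nearest-neighbour route W → T → L → N → J → E → W.

W → [T:8 / L:9 / N:14 / E:20 / J:22] → T (8)
T → [L:5 / N:6 / E:12 / J:14] → L (5)
L → [N:11 / E:17 / J:19] → N (11)
N → [J:8 / E:18] → J (8)
J → [E:26] → E (26)
Return E→W: 20.
Total = 8 + 5 + 11 + 8 + 26 + 20 = 78.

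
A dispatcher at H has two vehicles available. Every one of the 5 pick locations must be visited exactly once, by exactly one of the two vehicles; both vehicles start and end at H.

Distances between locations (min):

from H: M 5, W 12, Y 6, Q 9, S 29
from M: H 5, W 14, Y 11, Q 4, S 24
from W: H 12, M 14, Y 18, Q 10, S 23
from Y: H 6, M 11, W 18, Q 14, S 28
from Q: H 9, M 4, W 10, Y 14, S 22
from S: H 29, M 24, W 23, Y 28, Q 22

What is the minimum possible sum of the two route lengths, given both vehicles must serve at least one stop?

Check every non-empty split of the stops between the two vehicles; for each half take its own optimal tour:
  {M} + {W, Y, Q, S}: 10 + 76 = 86
  {W} + {M, Y, Q, S}: 24 + 65 = 89
  {M, W} + {Y, Q, S}: 31 + 65 = 96
  {Y} + {M, W, Q, S}: 12 + 66 = 78
  {M, Y} + {W, Q, S}: 22 + 66 = 88
  {W, Y} + {M, Q, S}: 36 + 60 = 96
  … (15 splits in total)
Best: vehicle 1 H → Y → H = 12; vehicle 2 H → M → Q → S → W → H = 66; combined 78.

Minimum combined distance: 78 min.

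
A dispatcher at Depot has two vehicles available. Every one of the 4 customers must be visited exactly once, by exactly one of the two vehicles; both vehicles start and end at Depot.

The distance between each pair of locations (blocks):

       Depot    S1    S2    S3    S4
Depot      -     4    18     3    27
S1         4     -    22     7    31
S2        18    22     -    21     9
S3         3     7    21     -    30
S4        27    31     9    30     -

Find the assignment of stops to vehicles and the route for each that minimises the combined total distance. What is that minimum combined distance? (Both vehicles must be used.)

68 blocks — the smallest possible combined total.

There are 2^3 − 1 = 7 ways to divide the 4 stops into two non-empty groups. For each, the best each vehicle can do is its own shortest tour through its group:
  {S1} + {S2, S3, S4}: 8 + 60 = 68
  {S2} + {S1, S3, S4}: 36 + 68 = 104
  {S1, S2} + {S3, S4}: 44 + 60 = 104
  {S3} + {S1, S2, S4}: 6 + 62 = 68
  {S1, S3} + {S2, S4}: 14 + 54 = 68
  {S2, S3} + {S1, S4}: 42 + 62 = 104
  … (7 splits in total)
Best: vehicle 1 Depot → S1 → Depot = 8; vehicle 2 Depot → S2 → S4 → S3 → Depot = 60; combined 68.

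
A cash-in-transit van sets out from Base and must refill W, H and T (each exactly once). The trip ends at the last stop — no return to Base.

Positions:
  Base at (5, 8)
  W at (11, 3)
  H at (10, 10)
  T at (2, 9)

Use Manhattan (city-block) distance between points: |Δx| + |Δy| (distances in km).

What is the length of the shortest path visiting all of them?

21 km — the minimum one-way total.

There are 3! = 6 possible orderings.
Base→W→H→T: 11+8+9 = 28
Base→W→T→H: 11+15+9 = 35
Base→H→W→T: 7+8+15 = 30
Base→H→T→W: 7+9+15 = 31
Base→T→W→H: 4+15+8 = 27
Base→T→H→W: 4+9+8 = 21
The minimum is 21.
One shortest path: Base → T → H → W.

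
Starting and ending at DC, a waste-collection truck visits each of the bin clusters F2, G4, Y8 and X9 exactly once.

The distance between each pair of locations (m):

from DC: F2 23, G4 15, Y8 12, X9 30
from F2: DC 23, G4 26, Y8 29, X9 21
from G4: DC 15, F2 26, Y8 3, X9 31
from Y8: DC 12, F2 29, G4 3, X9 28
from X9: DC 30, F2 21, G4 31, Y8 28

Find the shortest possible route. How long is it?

90 m — the shortest possible round trip.

DC-F2-G4-Y8-X9-DC: 23+26+3+28+30 = 110
DC-F2-G4-X9-Y8-DC: 23+26+31+28+12 = 120
DC-F2-Y8-G4-X9-DC: 23+29+3+31+30 = 116
DC-F2-Y8-X9-G4-DC: 23+29+28+31+15 = 126
DC-F2-X9-G4-Y8-DC: 23+21+31+3+12 = 90
DC-F2-X9-Y8-G4-DC: 23+21+28+3+15 = 90
DC-G4-F2-Y8-X9-DC: 15+26+29+28+30 = 128
DC-G4-F2-X9-Y8-DC: 15+26+21+28+12 = 102
DC-G4-Y8-F2-X9-DC: 15+3+29+21+30 = 98
DC-G4-X9-F2-Y8-DC: 15+31+21+29+12 = 108
DC-Y8-F2-G4-X9-DC: 12+29+26+31+30 = 128
DC-Y8-G4-F2-X9-DC: 12+3+26+21+30 = 92
The minimum is 90.
One optimal route: DC → F2 → X9 → G4 → Y8 → DC (or its reverse).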